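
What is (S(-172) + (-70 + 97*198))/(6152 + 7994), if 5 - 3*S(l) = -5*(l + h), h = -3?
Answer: 9423/7073 ≈ 1.3322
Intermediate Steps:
S(l) = -10/3 + 5*l/3 (S(l) = 5/3 - (-5)*(l - 3)/3 = 5/3 - (-5)*(-3 + l)/3 = 5/3 - (15 - 5*l)/3 = 5/3 + (-5 + 5*l/3) = -10/3 + 5*l/3)
(S(-172) + (-70 + 97*198))/(6152 + 7994) = ((-10/3 + (5/3)*(-172)) + (-70 + 97*198))/(6152 + 7994) = ((-10/3 - 860/3) + (-70 + 19206))/14146 = (-290 + 19136)*(1/14146) = 18846*(1/14146) = 9423/7073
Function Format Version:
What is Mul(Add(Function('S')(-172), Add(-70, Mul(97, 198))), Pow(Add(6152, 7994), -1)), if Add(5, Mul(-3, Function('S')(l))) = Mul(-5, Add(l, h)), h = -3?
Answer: Rational(9423, 7073) ≈ 1.3322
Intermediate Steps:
Function('S')(l) = Add(Rational(-10, 3), Mul(Rational(5, 3), l)) (Function('S')(l) = Add(Rational(5, 3), Mul(Rational(-1, 3), Mul(-5, Add(l, -3)))) = Add(Rational(5, 3), Mul(Rational(-1, 3), Mul(-5, Add(-3, l)))) = Add(Rational(5, 3), Mul(Rational(-1, 3), Add(15, Mul(-5, l)))) = Add(Rational(5, 3), Add(-5, Mul(Rational(5, 3), l))) = Add(Rational(-10, 3), Mul(Rational(5, 3), l)))
Mul(Add(Function('S')(-172), Add(-70, Mul(97, 198))), Pow(Add(6152, 7994), -1)) = Mul(Add(Add(Rational(-10, 3), Mul(Rational(5, 3), -172)), Add(-70, Mul(97, 198))), Pow(Add(6152, 7994), -1)) = Mul(Add(Add(Rational(-10, 3), Rational(-860, 3)), Add(-70, 19206)), Pow(14146, -1)) = Mul(Add(-290, 19136), Rational(1, 14146)) = Mul(18846, Rational(1, 14146)) = Rational(9423, 7073)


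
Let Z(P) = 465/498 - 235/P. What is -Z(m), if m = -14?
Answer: -10295/581 ≈ -17.719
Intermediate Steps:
Z(P) = 155/166 - 235/P (Z(P) = 465*(1/498) - 235/P = 155/166 - 235/P)
-Z(m) = -(155/166 - 235/(-14)) = -(155/166 - 235*(-1/14)) = -(155/166 + 235/14) = -1*10295/581 = -10295/581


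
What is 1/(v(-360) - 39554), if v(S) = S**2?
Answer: 1/90046 ≈ 1.1105e-5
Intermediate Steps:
1/(v(-360) - 39554) = 1/((-360)**2 - 39554) = 1/(129600 - 39554) = 1/90046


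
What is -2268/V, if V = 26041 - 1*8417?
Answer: -567/4406 ≈ -0.12869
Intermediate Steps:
V = 17624 (V = 26041 - 8417 = 17624)
-2268/V = -2268/17624 = -2268*1/17624 = -567/4406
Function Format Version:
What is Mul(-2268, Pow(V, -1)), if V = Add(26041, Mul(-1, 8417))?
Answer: Rational(-567, 4406) ≈ -0.12869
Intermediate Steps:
V = 17624 (V = Add(26041, -8417) = 17624)
Mul(-2268, Pow(V, -1)) = Mul(-2268, Pow(17624, -1)) = Mul(-2268, Rational(1, 17624)) = Rational(-567, 4406)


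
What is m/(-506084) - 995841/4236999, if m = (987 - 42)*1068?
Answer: -398351067282/178689783493 ≈ -2.2293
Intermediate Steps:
m = 1009260 (m = 945*1068 = 1009260)
m/(-506084) - 995841/4236999 = 1009260/(-506084) - 995841/4236999 = 1009260*(-1/506084) - 995841*1/4236999 = -252315/126521 - 331947/1412333 = -398351067282/178689783493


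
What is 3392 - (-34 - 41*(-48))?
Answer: 1458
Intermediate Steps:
3392 - (-34 - 41*(-48)) = 3392 - (-34 + 1968) = 3392 - 1*1934 = 3392 - 1934 = 1458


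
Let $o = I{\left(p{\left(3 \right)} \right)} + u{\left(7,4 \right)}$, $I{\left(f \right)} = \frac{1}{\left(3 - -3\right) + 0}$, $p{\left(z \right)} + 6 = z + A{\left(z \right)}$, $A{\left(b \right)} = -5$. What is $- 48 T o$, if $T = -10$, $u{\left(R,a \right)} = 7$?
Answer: $3440$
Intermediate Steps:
$p{\left(z \right)} = -11 + z$ ($p{\left(z \right)} = -6 + \left(z - 5\right) = -6 + \left(-5 + z\right) = -11 + z$)
$I{\left(f \right)} = \frac{1}{6}$ ($I{\left(f \right)} = \frac{1}{\left(3 + 3\right) + 0} = \frac{1}{6 + 0} = \frac{1}{6}$)
$o = \frac{43}{6}$ ($o = \frac{1}{6} + 7 = \frac{43}{6} \approx 7.1667$)
$- 48 T o = \left(-48\right) \left(-10\right) \frac{43}{6} = 480 \cdot \frac{43}{6} = 3440$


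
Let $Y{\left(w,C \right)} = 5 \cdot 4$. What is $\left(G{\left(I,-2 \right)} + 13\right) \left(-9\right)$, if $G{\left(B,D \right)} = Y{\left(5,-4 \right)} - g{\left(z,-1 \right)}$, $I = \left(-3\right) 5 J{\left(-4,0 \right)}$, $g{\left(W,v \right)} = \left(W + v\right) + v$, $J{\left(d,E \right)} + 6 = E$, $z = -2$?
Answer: $-333$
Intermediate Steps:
$J{\left(d,E \right)} = -6 + E$
$g{\left(W,v \right)} = W + 2 v$
$I = 90$ ($I = \left(-3\right) 5 \left(-6 + 0\right) = \left(-15\right) \left(-6\right) = 90$)
$Y{\left(w,C \right)} = 20$
$G{\left(B,D \right)} = 24$ ($G{\left(B,D \right)} = 20 - \left(-2 + 2 \left(-1\right)\right) = 20 - \left(-2 - 2\right) = 20 - -4 = 20 + 4 = 24$)
$\left(G{\left(I,-2 \right)} + 13\right) \left(-9\right) = \left(24 + 13\right) \left(-9\right) = 37 \left(-9\right) = -333$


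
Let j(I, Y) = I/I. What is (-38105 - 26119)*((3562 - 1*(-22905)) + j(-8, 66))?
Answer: -1699880832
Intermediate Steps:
j(I, Y) = 1
(-38105 - 26119)*((3562 - 1*(-22905)) + j(-8, 66)) = (-38105 - 26119)*((3562 - 1*(-22905)) + 1) = -64224*((3562 + 22905) + 1) = -64224*(26467 + 1) = -64224*26468 = -1699880832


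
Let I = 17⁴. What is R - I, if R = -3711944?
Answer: -3795465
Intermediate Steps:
I = 83521
R - I = -3711944 - 1*83521 = -3711944 - 83521 = -3795465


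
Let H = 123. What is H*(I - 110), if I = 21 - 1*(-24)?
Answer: -7995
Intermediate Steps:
I = 45 (I = 21 + 24 = 45)
H*(I - 110) = 123*(45 - 110) = 123*(-65) = -7995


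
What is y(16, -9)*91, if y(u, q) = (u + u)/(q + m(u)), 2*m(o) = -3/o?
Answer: -93184/291 ≈ -320.22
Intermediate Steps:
m(o) = -3/(2*o) (m(o) = (-3/o)/2 = -3/(2*o))
y(u, q) = 2*u/(q - 3/(2*u)) (y(u, q) = (u + u)/(q - 3/(2*u)) = (2*u)/(q - 3/(2*u)) = 2*u/(q - 3/(2*u)))
y(16, -9)*91 = (4*16²/(-3 + 2*(-9)*16))*91 = (4*256/(-3 - 288))*91 = (4*256/(-291))*91 = (4*256*(-1/291))*91 = -1024/291*91 = -93184/291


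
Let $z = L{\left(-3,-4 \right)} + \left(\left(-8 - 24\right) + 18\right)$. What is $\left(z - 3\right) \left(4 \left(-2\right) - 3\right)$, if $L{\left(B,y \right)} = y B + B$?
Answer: $88$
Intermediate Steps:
$L{\left(B,y \right)} = B + B y$ ($L{\left(B,y \right)} = B y + B = B + B y$)
$z = -5$ ($z = - 3 \left(1 - 4\right) + \left(\left(-8 - 24\right) + 18\right) = \left(-3\right) \left(-3\right) + \left(-32 + 18\right) = 9 - 14 = -5$)
$\left(z - 3\right) \left(4 \left(-2\right) - 3\right) = \left(-5 - 3\right) \left(4 \left(-2\right) - 3\right) = - 8 \left(-8 - 3\right) = \left(-8\right) \left(-11\right) = 88$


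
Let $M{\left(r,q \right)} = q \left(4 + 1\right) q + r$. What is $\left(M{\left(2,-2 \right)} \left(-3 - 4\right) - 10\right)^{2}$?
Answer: $26896$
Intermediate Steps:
$M{\left(r,q \right)} = r + 5 q^{2}$ ($M{\left(r,q \right)} = q 5 q + r = 5 q q + r = 5 q^{2} + r = r + 5 q^{2}$)
$\left(M{\left(2,-2 \right)} \left(-3 - 4\right) - 10\right)^{2} = \left(\left(2 + 5 \left(-2\right)^{2}\right) \left(-3 - 4\right) - 10\right)^{2} = \left(\left(2 + 5 \cdot 4\right) \left(-7\right) - 10\right)^{2} = \left(\left(2 + 20\right) \left(-7\right) - 10\right)^{2} = \left(22 \left(-7\right) - 10\right)^{2} = \left(-154 - 10\right)^{2} = \left(-164\right)^{2} = 26896$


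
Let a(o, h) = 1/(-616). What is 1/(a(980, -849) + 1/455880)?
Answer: -8775690/14227 ≈ -616.83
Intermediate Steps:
a(o, h) = -1/616
1/(a(980, -849) + 1/455880) = 1/(-1/616 + 1/455880) = 1/(-14227/8775690) = -8775690/14227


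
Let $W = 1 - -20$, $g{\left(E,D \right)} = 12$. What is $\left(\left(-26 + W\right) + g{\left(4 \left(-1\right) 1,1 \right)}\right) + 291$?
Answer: $298$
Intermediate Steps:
$W = 21$ ($W = 1 + 20 = 21$)
$\left(\left(-26 + W\right) + g{\left(4 \left(-1\right) 1,1 \right)}\right) + 291 = \left(\left(-26 + 21\right) + 12\right) + 291 = \left(-5 + 12\right) + 291 = 7 + 291 = 298$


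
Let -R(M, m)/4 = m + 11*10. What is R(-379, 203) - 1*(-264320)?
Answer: 263068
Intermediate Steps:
R(M, m) = -440 - 4*m (R(M, m) = -4*(m + 11*10) = -4*(m + 110) = -4*(110 + m) = -440 - 4*m)
R(-379, 203) - 1*(-264320) = (-440 - 4*203) - 1*(-264320) = (-440 - 812) + 264320 = -1252 + 264320 = 263068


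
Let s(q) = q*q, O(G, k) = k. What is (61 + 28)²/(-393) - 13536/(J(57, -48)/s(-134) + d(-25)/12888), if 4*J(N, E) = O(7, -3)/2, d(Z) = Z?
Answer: 1231053004182251/178317069 ≈ 6.9037e+6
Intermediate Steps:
s(q) = q²
J(N, E) = -3/8 (J(N, E) = (-3/2)/4 = (-3*½)/4 = (¼)*(-3/2) = -3/8)
(61 + 28)²/(-393) - 13536/(J(57, -48)/s(-134) + d(-25)/12888) = (61 + 28)²/(-393) - 13536/(-3/(8*((-134)²)) - 25/12888) = 89²*(-1/393) - 13536/(-3/8/17956 - 25*1/12888) = 7921*(-1/393) - 13536/(-3/8*1/17956 - 25/12888) = -7921/393 - 13536/(-3/143648 - 25/12888) = -7921/393 - 13536/(-453733/231416928) = -7921/393 - 13536*(-231416928/453733) = -7921/393 + 3132459537408/453733 = 1231053004182251/178317069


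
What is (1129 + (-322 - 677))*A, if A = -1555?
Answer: -202150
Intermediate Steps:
(1129 + (-322 - 677))*A = (1129 + (-322 - 677))*(-1555) = (1129 - 999)*(-1555) = 130*(-1555) = -202150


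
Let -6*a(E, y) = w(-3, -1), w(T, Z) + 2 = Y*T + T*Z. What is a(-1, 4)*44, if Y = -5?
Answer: -352/3 ≈ -117.33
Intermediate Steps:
w(T, Z) = -2 - 5*T + T*Z (w(T, Z) = -2 + (-5*T + T*Z) = -2 - 5*T + T*Z)
a(E, y) = -8/3 (a(E, y) = -(-2 - 5*(-3) - 3*(-1))/6 = -(-2 + 15 + 3)/6 = -1/6*16 = -8/3)
a(-1, 4)*44 = -8/3*44 = -352/3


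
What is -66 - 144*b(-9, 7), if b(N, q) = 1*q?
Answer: -1074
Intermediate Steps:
b(N, q) = q
-66 - 144*b(-9, 7) = -66 - 144*7 = -66 - 1008 = -1074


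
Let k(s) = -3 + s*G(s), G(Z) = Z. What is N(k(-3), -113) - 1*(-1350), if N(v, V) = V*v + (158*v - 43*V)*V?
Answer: -655519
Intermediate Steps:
k(s) = -3 + s² (k(s) = -3 + s*s = -3 + s²)
N(v, V) = V*v + V*(-43*V + 158*v) (N(v, V) = V*v + (-43*V + 158*v)*V = V*v + V*(-43*V + 158*v))
N(k(-3), -113) - 1*(-1350) = -113*(-43*(-113) + 159*(-3 + (-3)²)) - 1*(-1350) = -113*(4859 + 159*(-3 + 9)) + 1350 = -113*(4859 + 159*6) + 1350 = -113*(4859 + 954) + 1350 = -113*5813 + 1350 = -656869 + 1350 = -655519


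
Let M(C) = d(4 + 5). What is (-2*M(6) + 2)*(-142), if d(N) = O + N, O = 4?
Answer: 3408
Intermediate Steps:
d(N) = 4 + N
M(C) = 13 (M(C) = 4 + (4 + 5) = 4 + 9 = 13)
(-2*M(6) + 2)*(-142) = (-2*13 + 2)*(-142) = (-26 + 2)*(-142) = -24*(-142) = 3408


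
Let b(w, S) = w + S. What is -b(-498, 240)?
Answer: 258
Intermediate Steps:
b(w, S) = S + w
-b(-498, 240) = -(240 - 498) = -1*(-258) = 258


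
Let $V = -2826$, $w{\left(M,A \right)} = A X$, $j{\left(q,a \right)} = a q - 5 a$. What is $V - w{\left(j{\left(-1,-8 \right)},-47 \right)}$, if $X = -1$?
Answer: $-2873$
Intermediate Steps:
$j{\left(q,a \right)} = - 5 a + a q$
$w{\left(M,A \right)} = - A$ ($w{\left(M,A \right)} = A \left(-1\right) = - A$)
$V - w{\left(j{\left(-1,-8 \right)},-47 \right)} = -2826 - \left(-1\right) \left(-47\right) = -2826 - 47 = -2873$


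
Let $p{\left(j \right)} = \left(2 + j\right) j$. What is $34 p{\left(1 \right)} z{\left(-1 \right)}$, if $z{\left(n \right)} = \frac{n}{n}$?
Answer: $102$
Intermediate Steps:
$p{\left(j \right)} = j \left(2 + j\right)$
$z{\left(n \right)} = 1$
$34 p{\left(1 \right)} z{\left(-1 \right)} = 34 \cdot 1 \left(2 + 1\right) 1 = 34 \cdot 1 \cdot 3 \cdot 1 = 34 \cdot 3 \cdot 1 = 102 \cdot 1 = 102$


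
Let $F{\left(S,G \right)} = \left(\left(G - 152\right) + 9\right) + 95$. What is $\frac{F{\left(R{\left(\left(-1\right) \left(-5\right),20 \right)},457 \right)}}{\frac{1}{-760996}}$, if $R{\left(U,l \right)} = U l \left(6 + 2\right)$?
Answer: $-311247364$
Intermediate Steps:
$R{\left(U,l \right)} = 8 U l$ ($R{\left(U,l \right)} = U l 8 = 8 U l$)
$F{\left(S,G \right)} = -48 + G$ ($F{\left(S,G \right)} = \left(\left(-152 + G\right) + 9\right) + 95 = \left(-143 + G\right) + 95 = -48 + G$)
$\frac{F{\left(R{\left(\left(-1\right) \left(-5\right),20 \right)},457 \right)}}{\frac{1}{-760996}} = \frac{-48 + 457}{\frac{1}{-760996}} = \frac{409}{- \frac{1}{760996}} = 409 \left(-760996\right) = -311247364$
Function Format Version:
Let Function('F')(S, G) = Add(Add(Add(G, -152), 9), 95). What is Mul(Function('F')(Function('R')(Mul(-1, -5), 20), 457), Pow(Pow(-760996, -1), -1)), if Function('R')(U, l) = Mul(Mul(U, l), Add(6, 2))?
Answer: -311247364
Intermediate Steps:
Function('R')(U, l) = Mul(8, U, l) (Function('R')(U, l) = Mul(Mul(U, l), 8) = Mul(8, U, l))
Function('F')(S, G) = Add(-48, G) (Function('F')(S, G) = Add(Add(Add(-152, G), 9), 95) = Add(Add(-143, G), 95) = Add(-48, G))
Mul(Function('F')(Function('R')(Mul(-1, -5), 20), 457), Pow(Pow(-760996, -1), -1)) = Mul(Add(-48, 457), Pow(Pow(-760996, -1), -1)) = Mul(409, Pow(Rational(-1, 760996), -1)) = Mul(409, -760996) = -311247364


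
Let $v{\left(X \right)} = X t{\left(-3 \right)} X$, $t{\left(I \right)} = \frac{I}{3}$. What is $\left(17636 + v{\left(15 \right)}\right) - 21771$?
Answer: $-4360$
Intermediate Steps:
$t{\left(I \right)} = \frac{I}{3}$ ($t{\left(I \right)} = I \frac{1}{3} = \frac{I}{3}$)
$v{\left(X \right)} = - X^{2}$ ($v{\left(X \right)} = X \frac{1}{3} \left(-3\right) X = X \left(-1\right) X = - X X = - X^{2}$)
$\left(17636 + v{\left(15 \right)}\right) - 21771 = \left(17636 - 15^{2}\right) - 21771 = \left(17636 - 225\right) - 21771 = 17411 - 21771 = -4360$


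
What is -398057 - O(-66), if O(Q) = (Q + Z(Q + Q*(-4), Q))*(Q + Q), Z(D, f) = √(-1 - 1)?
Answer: -406769 + 132*I*√2 ≈ -4.0677e+5 + 186.68*I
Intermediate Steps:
Z(D, f) = I*√2 (Z(D, f) = √(-2) = I*√2)
O(Q) = 2*Q*(Q + I*√2) (O(Q) = (Q + I*√2)*(Q + Q) = (Q + I*√2)*(2*Q) = 2*Q*(Q + I*√2))
-398057 - O(-66) = -398057 - 2*(-66)*(-66 + I*√2) = -398057 - (8712 - 132*I*√2) = -398057 + (-8712 + 132*I*√2) = -406769 + 132*I*√2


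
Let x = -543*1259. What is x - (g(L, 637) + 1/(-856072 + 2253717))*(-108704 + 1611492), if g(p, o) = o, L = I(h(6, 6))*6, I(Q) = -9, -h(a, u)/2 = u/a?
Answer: -1338887436861273/1397645 ≈ -9.5796e+8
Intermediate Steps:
h(a, u) = -2*u/a
x = -683637
L = -54 (L = -9*6 = -54)
x - (g(L, 637) + 1/(-856072 + 2253717))*(-108704 + 1611492) = -683637 - (637 + 1/(-856072 + 2253717))*(-108704 + 1611492) = -683637 - (637 + 1/1397645)*1502788 = -683637 - 890299866*1502788/1397645 = -683637 - 1*1337931955026408/1397645 = -683637 - 1337931955026408/1397645 = -1338887436861273/1397645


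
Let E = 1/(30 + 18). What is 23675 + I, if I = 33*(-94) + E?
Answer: 987505/48 ≈ 20573.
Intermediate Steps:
E = 1/48 ≈ 0.020833
I = -148895/48 (I = 33*(-94) + 1/48 = -3102 + 1/48 = -148895/48 ≈ -3102.0)
23675 + I = 23675 - 148895/48 = 987505/48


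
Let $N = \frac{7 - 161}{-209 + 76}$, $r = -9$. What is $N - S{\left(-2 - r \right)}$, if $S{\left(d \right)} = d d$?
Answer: $- \frac{909}{19} \approx -47.842$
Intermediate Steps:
$N = \frac{22}{19}$ ($N = - \frac{154}{-133} = \left(-154\right) \left(- \frac{1}{133}\right) = \frac{22}{19} \approx 1.1579$)
$S{\left(d \right)} = d^{2}$
$N - S{\left(-2 - r \right)} = \frac{22}{19} - \left(-2 - -9\right)^{2} = \frac{22}{19} - \left(-2 + 9\right)^{2} = \frac{22}{19} - 7^{2} = \frac{22}{19} - 49 = - \frac{909}{19}$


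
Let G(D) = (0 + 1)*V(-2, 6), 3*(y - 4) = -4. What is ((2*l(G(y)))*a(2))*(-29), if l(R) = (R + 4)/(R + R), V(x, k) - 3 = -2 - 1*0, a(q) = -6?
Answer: 870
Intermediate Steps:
y = 8/3 (y = 4 + (⅓)*(-4) = 4 - 4/3 = 8/3 ≈ 2.6667)
V(x, k) = 1 (V(x, k) = 3 + (-2 - 1*0) = 3 + (-2 + 0) = 3 - 2 = 1)
G(D) = 1 (G(D) = (0 + 1)*1 = 1*1 = 1)
l(R) = (4 + R)/(2*R) (l(R) = (4 + R)/((2*R)) = (4 + R)*(1/(2*R)) = (4 + R)/(2*R))
((2*l(G(y)))*a(2))*(-29) = ((2*((½)*(4 + 1)/1))*(-6))*(-29) = ((2*((½)*1*5))*(-6))*(-29) = ((2*(5/2))*(-6))*(-29) = (5*(-6))*(-29) = -30*(-29) = 870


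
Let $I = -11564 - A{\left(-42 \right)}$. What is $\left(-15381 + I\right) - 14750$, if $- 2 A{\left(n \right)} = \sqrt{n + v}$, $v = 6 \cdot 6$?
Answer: $-41695 + \frac{i \sqrt{6}}{2} \approx -41695.0 + 1.2247 i$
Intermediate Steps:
$v = 36$
$A{\left(n \right)} = - \frac{\sqrt{36 + n}}{2}$ ($A{\left(n \right)} = - \frac{\sqrt{n + 36}}{2} = - \frac{\sqrt{36 + n}}{2}$)
$I = -11564 + \frac{i \sqrt{6}}{2}$ ($I = -11564 - - \frac{\sqrt{36 - 42}}{2} = -11564 - - \frac{\sqrt{-6}}{2} = -11564 - - \frac{i \sqrt{6}}{2} = -11564 + \frac{i \sqrt{6}}{2} \approx -11564.0 + 1.2247 i$)
$\left(-15381 + I\right) - 14750 = \left(-15381 - \left(11564 - \frac{i \sqrt{6}}{2}\right)\right) - 14750 = \left(-26945 + \frac{i \sqrt{6}}{2}\right) - 14750 = -41695 + \frac{i \sqrt{6}}{2}$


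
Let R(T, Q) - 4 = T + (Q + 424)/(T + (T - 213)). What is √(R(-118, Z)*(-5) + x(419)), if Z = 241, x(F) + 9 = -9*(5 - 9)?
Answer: √121848722/449 ≈ 24.585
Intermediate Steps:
x(F) = 27 (x(F) = -9 - 9*(5 - 9) = -9 - 9*(-4) = -9 + 36 = 27)
R(T, Q) = 4 + T + (424 + Q)/(-213 + 2*T) (R(T, Q) = 4 + (T + (Q + 424)/(T + (T - 213))) = 4 + (T + (424 + Q)/(T + (-213 + T))) = 4 + (T + (424 + Q)/(-213 + 2*T)) = 4 + T + (424 + Q)/(-213 + 2*T))
√(R(-118, Z)*(-5) + x(419)) = √(((-428 + 241 - 205*(-118) + 2*(-118)²)/(-213 + 2*(-118)))*(-5) + 27) = √(((-428 + 241 + 24190 + 2*13924)/(-213 - 236))*(-5) + 27) = √(((-428 + 241 + 24190 + 27848)/(-449))*(-5) + 27) = √(-1/449*51851*(-5) + 27) = √(-51851/449*(-5) + 27) = √(259255/449 + 27) = √(271378/449) = √121848722/449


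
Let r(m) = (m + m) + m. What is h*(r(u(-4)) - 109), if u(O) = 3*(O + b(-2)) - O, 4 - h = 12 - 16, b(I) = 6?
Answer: -632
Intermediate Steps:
h = 8 (h = 4 - (12 - 16) = 4 - 1*(-4) = 4 + 4 = 8)
u(O) = 18 + 2*O (u(O) = 3*(O + 6) - O = 3*(6 + O) - O = (18 + 3*O) - O = 18 + 2*O)
r(m) = 3*m (r(m) = 2*m + m = 3*m)
h*(r(u(-4)) - 109) = 8*(3*(18 + 2*(-4)) - 109) = 8*(3*(18 - 8) - 109) = 8*(3*10 - 109) = 8*(30 - 109) = 8*(-79) = -632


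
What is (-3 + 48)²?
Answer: 2025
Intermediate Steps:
(-3 + 48)² = 45² = 2025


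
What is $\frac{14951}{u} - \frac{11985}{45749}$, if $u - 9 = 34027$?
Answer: $\frac{276071839}{1557112964} \approx 0.1773$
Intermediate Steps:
$u = 34036$ ($u = 9 + 34027 = 34036$)
$\frac{14951}{u} - \frac{11985}{45749} = \frac{14951}{34036} - \frac{11985}{45749} = \frac{276071839}{1557112964}$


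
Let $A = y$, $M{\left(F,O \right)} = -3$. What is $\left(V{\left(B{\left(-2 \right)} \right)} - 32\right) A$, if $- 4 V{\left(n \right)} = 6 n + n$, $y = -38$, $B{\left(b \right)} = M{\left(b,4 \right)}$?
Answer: $\frac{2033}{2} \approx 1016.5$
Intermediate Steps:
$B{\left(b \right)} = -3$
$V{\left(n \right)} = - \frac{7 n}{4}$ ($V{\left(n \right)} = - \frac{6 n + n}{4} = - \frac{7 n}{4}$)
$A = -38$
$\left(V{\left(B{\left(-2 \right)} \right)} - 32\right) A = \left(\left(- \frac{7}{4}\right) \left(-3\right) - 32\right) \left(-38\right) = \left(\frac{21}{4} - 32\right) \left(-38\right) = \left(- \frac{107}{4}\right) \left(-38\right) = \frac{2033}{2}$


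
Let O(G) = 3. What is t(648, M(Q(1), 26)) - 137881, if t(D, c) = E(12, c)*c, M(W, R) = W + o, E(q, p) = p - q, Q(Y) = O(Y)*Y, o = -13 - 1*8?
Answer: -137341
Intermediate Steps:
o = -21 (o = -13 - 8 = -21)
Q(Y) = 3*Y
M(W, R) = -21 + W (M(W, R) = W - 21 = -21 + W)
t(D, c) = c*(-12 + c) (t(D, c) = (c - 1*12)*c = (c - 12)*c = (-12 + c)*c = c*(-12 + c))
t(648, M(Q(1), 26)) - 137881 = (-21 + 3*1)*(-12 + (-21 + 3*1)) - 137881 = (-21 + 3)*(-12 + (-21 + 3)) - 137881 = -18*(-12 - 18) - 137881 = -18*(-30) - 137881 = 540 - 137881 = -137341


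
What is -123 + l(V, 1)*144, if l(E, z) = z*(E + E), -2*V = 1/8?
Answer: -141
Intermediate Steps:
V = -1/16 (V = -1/(2*8) = -½*⅛ = -1/16 ≈ -0.062500)
l(E, z) = 2*E*z (l(E, z) = z*(2*E) = 2*E*z)
-123 + l(V, 1)*144 = -123 + (2*(-1/16)*1)*144 = -123 - ⅛*144 = -123 - 18 = -141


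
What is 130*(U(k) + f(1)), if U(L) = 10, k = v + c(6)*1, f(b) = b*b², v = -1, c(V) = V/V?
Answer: 1430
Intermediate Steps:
c(V) = 1
f(b) = b³
k = 0 (k = -1 + 1*1 = -1 + 1 = 0)
130*(U(k) + f(1)) = 130*(10 + 1³) = 130*(10 + 1) = 130*11 = 1430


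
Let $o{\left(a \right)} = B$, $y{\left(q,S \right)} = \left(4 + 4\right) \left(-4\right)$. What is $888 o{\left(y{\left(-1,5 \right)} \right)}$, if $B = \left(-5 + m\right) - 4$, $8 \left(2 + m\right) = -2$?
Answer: $-9990$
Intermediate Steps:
$m = - \frac{9}{4}$ ($m = -2 + \frac{1}{8} \left(-2\right) = -2 - \frac{1}{4} = - \frac{9}{4} \approx -2.25$)
$y{\left(q,S \right)} = -32$ ($y{\left(q,S \right)} = 8 \left(-4\right) = -32$)
$B = - \frac{45}{4}$ ($B = \left(-5 - \frac{9}{4}\right) - 4 = - \frac{29}{4} - 4 = - \frac{45}{4} \approx -11.25$)
$o{\left(a \right)} = - \frac{45}{4}$
$888 o{\left(y{\left(-1,5 \right)} \right)} = 888 \left(- \frac{45}{4}\right) = -9990$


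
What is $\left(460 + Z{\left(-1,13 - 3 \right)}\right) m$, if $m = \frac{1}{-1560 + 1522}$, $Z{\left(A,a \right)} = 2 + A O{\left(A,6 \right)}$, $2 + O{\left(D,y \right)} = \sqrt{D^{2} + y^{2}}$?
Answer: $- \frac{232}{19} + \frac{\sqrt{37}}{38} \approx -12.05$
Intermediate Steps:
$O{\left(D,y \right)} = -2 + \sqrt{D^{2} + y^{2}}$
$Z{\left(A,a \right)} = 2 + A \left(-2 + \sqrt{36 + A^{2}}\right)$ ($Z{\left(A,a \right)} = 2 + A \left(-2 + \sqrt{A^{2} + 6^{2}}\right) = 2 + A \left(-2 + \sqrt{A^{2} + 36}\right) = 2 + A \left(-2 + \sqrt{36 + A^{2}}\right)$)
$m = - \frac{1}{38}$ ($m = \frac{1}{-38} = - \frac{1}{38} \approx -0.026316$)
$\left(460 + Z{\left(-1,13 - 3 \right)}\right) m = \left(460 + \left(2 - \left(-2 + \sqrt{36 + \left(-1\right)^{2}}\right)\right)\right) \left(- \frac{1}{38}\right) = \left(460 + \left(2 - \left(-2 + \sqrt{36 + 1}\right)\right)\right) \left(- \frac{1}{38}\right) = \left(460 + \left(2 - \left(-2 + \sqrt{37}\right)\right)\right) \left(- \frac{1}{38}\right) = \left(460 + \left(2 + \left(2 - \sqrt{37}\right)\right)\right) \left(- \frac{1}{38}\right) = \left(460 + \left(4 - \sqrt{37}\right)\right) \left(- \frac{1}{38}\right) = \left(464 - \sqrt{37}\right) \left(- \frac{1}{38}\right) = - \frac{232}{19} + \frac{\sqrt{37}}{38}$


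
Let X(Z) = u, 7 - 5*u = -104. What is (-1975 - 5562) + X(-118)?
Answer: -37574/5 ≈ -7514.8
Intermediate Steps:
u = 111/5 (u = 7/5 - ⅕*(-104) = 7/5 + 104/5 = 111/5 ≈ 22.200)
X(Z) = 111/5
(-1975 - 5562) + X(-118) = (-1975 - 5562) + 111/5 = -7537 + 111/5 = -37574/5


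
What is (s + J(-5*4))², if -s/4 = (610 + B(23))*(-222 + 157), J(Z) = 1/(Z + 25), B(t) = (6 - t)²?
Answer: 1365862027401/25 ≈ 5.4634e+10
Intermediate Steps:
J(Z) = 1/(25 + Z)
s = 233740 (s = -4*(610 + (-6 + 23)²)*(-222 + 157) = -4*(610 + 17²)*(-65) = -4*(610 + 289)*(-65) = -3596*(-65) = -4*(-58435) = 233740)
(s + J(-5*4))² = (233740 + 1/(25 - 5*4))² = (233740 + 1/(25 - 20))² = (233740 + 1/5)² = (233740 + ⅕)² = (1168701/5)² = 1365862027401/25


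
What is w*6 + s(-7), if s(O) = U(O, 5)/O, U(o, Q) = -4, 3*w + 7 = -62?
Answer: -962/7 ≈ -137.43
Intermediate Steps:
w = -23 (w = -7/3 + (⅓)*(-62) = -7/3 - 62/3 = -23)
s(O) = -4/O
w*6 + s(-7) = -23*6 - 4/(-7) = -138 - 4*(-⅐) = -138 + 4/7 = -962/7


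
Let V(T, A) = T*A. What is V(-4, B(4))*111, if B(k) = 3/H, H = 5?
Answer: -1332/5 ≈ -266.40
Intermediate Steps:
B(k) = ⅗ (B(k) = 3/5 = 3*(⅕) = ⅗)
V(T, A) = A*T
V(-4, B(4))*111 = ((⅗)*(-4))*111 = -12/5*111 = -1332/5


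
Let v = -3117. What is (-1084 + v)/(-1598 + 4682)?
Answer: -4201/3084 ≈ -1.3622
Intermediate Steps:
(-1084 + v)/(-1598 + 4682) = (-1084 - 3117)/(-1598 + 4682) = -4201/3084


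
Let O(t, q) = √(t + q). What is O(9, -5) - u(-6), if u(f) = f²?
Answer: -34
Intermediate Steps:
O(t, q) = √(q + t)
O(9, -5) - u(-6) = √(-5 + 9) - 1*(-6)² = √4 - 1*36 = 2 - 36 = -34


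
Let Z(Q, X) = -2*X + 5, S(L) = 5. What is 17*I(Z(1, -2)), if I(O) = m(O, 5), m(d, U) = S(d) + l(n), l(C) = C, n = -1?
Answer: 68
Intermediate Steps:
Z(Q, X) = 5 - 2*X
m(d, U) = 4 (m(d, U) = 5 - 1 = 4)
I(O) = 4
17*I(Z(1, -2)) = 17*4 = 68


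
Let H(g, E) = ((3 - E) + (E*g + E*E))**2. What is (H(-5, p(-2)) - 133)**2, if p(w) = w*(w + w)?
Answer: 51984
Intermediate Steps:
p(w) = 2*w**2 (p(w) = w*(2*w) = 2*w**2)
H(g, E) = (3 + E**2 - E + E*g)**2 (H(g, E) = ((3 - E) + (E*g + E**2))**2 = ((3 - E) + (E**2 + E*g))**2 = (3 + E**2 - E + E*g)**2)
(H(-5, p(-2)) - 133)**2 = ((3 + (2*(-2)**2)**2 - 2*(-2)**2 + (2*(-2)**2)*(-5))**2 - 133)**2 = ((3 + (2*4)**2 - 2*4 + (2*4)*(-5))**2 - 133)**2 = ((3 + 8**2 - 1*8 + 8*(-5))**2 - 133)**2 = ((3 + 64 - 8 - 40)**2 - 133)**2 = (19**2 - 133)**2 = (361 - 133)**2 = 228**2 = 51984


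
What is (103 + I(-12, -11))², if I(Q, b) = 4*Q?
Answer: 3025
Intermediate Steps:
(103 + I(-12, -11))² = (103 + 4*(-12))² = (103 - 48)² = 55² = 3025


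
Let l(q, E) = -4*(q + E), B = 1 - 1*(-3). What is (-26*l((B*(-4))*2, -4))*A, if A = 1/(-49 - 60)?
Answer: 3744/109 ≈ 34.349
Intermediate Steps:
A = -1/109 (A = 1/(-109) = -1/109 ≈ -0.0091743)
B = 4 (B = 1 + 3 = 4)
l(q, E) = -4*E - 4*q (l(q, E) = -4*(E + q) = -4*E - 4*q)
(-26*l((B*(-4))*2, -4))*A = -26*(-4*(-4) - 4*4*(-4)*2)*(-1/109) = -26*(16 - (-64)*2)*(-1/109) = -26*(16 - 4*(-32))*(-1/109) = -26*(16 + 128)*(-1/109) = -26*144*(-1/109) = -3744*(-1/109) = 3744/109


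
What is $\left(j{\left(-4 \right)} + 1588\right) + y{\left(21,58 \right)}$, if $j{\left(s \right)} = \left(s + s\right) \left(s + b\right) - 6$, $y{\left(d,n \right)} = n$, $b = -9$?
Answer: $1744$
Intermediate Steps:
$j{\left(s \right)} = -6 + 2 s \left(-9 + s\right)$ ($j{\left(s \right)} = \left(s + s\right) \left(s - 9\right) - 6 = 2 s \left(-9 + s\right) - 6 = -6 + 2 s \left(-9 + s\right)$)
$\left(j{\left(-4 \right)} + 1588\right) + y{\left(21,58 \right)} = \left(\left(-6 - -72 + 2 \left(-4\right)^{2}\right) + 1588\right) + 58 = \left(\left(-6 + 72 + 2 \cdot 16\right) + 1588\right) + 58 = \left(\left(-6 + 72 + 32\right) + 1588\right) + 58 = \left(98 + 1588\right) + 58 = 1686 + 58 = 1744$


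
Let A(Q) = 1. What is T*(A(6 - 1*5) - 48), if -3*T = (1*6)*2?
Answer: 188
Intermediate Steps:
T = -4 (T = -1*6*2/3 = -2*2 = -⅓*12 = -4)
T*(A(6 - 1*5) - 48) = -4*(1 - 48) = -4*(-47) = 188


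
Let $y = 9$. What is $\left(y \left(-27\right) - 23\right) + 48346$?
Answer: $48080$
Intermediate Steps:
$\left(y \left(-27\right) - 23\right) + 48346 = \left(9 \left(-27\right) - 23\right) + 48346 = \left(-243 - 23\right) + 48346 = -266 + 48346 = 48080$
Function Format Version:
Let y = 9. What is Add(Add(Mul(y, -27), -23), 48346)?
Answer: 48080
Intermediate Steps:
Add(Add(Mul(y, -27), -23), 48346) = Add(Add(Mul(9, -27), -23), 48346) = Add(Add(-243, -23), 48346) = Add(-266, 48346) = 48080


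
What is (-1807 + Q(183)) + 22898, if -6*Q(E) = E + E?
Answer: 21030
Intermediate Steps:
Q(E) = -E/3 (Q(E) = -(E + E)/6 = -E/3)
(-1807 + Q(183)) + 22898 = (-1807 - ⅓*183) + 22898 = (-1807 - 61) + 22898 = -1868 + 22898 = 21030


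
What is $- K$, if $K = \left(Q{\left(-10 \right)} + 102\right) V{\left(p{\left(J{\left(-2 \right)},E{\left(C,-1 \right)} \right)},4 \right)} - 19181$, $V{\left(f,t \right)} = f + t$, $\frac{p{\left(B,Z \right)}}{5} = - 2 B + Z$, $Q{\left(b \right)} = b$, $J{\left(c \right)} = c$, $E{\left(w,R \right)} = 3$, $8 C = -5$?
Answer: $15593$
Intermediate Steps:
$C = - \frac{5}{8}$ ($C = \frac{1}{8} \left(-5\right) = - \frac{5}{8} \approx -0.625$)
$p{\left(B,Z \right)} = - 10 B + 5 Z$ ($p{\left(B,Z \right)} = 5 \left(- 2 B + Z\right) = 5 \left(Z - 2 B\right) = - 10 B + 5 Z$)
$K = -15593$ ($K = \left(-10 + 102\right) \left(\left(\left(-10\right) \left(-2\right) + 5 \cdot 3\right) + 4\right) - 19181 = 92 \left(\left(20 + 15\right) + 4\right) - 19181 = 92 \left(35 + 4\right) - 19181 = 92 \cdot 39 - 19181 = 3588 - 19181 = -15593$)
$- K = \left(-1\right) \left(-15593\right) = 15593$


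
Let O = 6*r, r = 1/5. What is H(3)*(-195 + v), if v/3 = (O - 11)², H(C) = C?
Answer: 6984/25 ≈ 279.36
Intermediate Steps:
r = ⅕ ≈ 0.20000
O = 6/5 (O = 6*(⅕) = 6/5 ≈ 1.2000)
v = 7203/25 (v = 3*(6/5 - 11)² = 3*(-49/5)² = 3*(2401/25) = 7203/25 ≈ 288.12)
H(3)*(-195 + v) = 3*(-195 + 7203/25) = 3*(2328/25) = 6984/25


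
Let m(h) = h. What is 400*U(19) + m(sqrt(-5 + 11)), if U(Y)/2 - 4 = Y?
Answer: 18400 + sqrt(6) ≈ 18402.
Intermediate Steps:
U(Y) = 8 + 2*Y
400*U(19) + m(sqrt(-5 + 11)) = 400*(8 + 2*19) + sqrt(-5 + 11) = 400*(8 + 38) + sqrt(6) = 400*46 + sqrt(6) = 18400 + sqrt(6)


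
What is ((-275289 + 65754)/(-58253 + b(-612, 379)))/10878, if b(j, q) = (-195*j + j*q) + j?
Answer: 69845/621761098 ≈ 0.00011233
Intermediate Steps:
b(j, q) = -194*j + j*q
((-275289 + 65754)/(-58253 + b(-612, 379)))/10878 = ((-275289 + 65754)/(-58253 - 612*(-194 + 379)))/10878 = -209535/(-58253 - 612*185)*(1/10878) = -209535/(-58253 - 113220)*(1/10878) = -209535/(-171473)*(1/10878) = -209535*(-1/171473)*(1/10878) = (209535/171473)*(1/10878) = 69845/621761098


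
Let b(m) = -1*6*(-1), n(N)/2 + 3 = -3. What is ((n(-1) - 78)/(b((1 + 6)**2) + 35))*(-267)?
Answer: 24030/41 ≈ 586.10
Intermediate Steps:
n(N) = -12 (n(N) = -6 + 2*(-3) = -6 - 6 = -12)
b(m) = 6 (b(m) = -6*(-1) = 6)
((n(-1) - 78)/(b((1 + 6)**2) + 35))*(-267) = ((-12 - 78)/(6 + 35))*(-267) = -90/41*(-267) = 24030/41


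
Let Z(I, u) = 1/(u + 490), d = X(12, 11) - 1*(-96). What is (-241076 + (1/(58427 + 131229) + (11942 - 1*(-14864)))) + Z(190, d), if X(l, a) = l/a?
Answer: -131218780680143/612399224 ≈ -2.1427e+5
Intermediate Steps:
d = 1068/11 (d = 12/11 - 1*(-96) = 12*(1/11) + 96 = 12/11 + 96 = 1068/11 ≈ 97.091)
Z(I, u) = 1/(490 + u)
(-241076 + (1/(58427 + 131229) + (11942 - 1*(-14864)))) + Z(190, d) = (-241076 + (1/(58427 + 131229) + (11942 - 1*(-14864)))) + 1/(490 + 1068/11) = (-241076 + (1/189656 + (11942 + 14864))) + 1/(6458/11) = (-241076 + (1/189656 + 26806)) + 11/6458 = (-241076 + 5083918737/189656) + 11/6458 = -40637591119/189656 + 11/6458 = -131218780680143/612399224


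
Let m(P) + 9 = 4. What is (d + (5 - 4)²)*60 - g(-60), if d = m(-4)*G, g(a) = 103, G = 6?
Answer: -1843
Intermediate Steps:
m(P) = -5 (m(P) = -9 + 4 = -5)
d = -30 (d = -5*6 = -30)
(d + (5 - 4)²)*60 - g(-60) = (-30 + (5 - 4)²)*60 - 1*103 = (-30 + 1²)*60 - 103 = (-30 + 1)*60 - 103 = -29*60 - 103 = -1740 - 103 = -1843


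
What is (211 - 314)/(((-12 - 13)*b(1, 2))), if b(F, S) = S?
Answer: 103/50 ≈ 2.0600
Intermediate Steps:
(211 - 314)/(((-12 - 13)*b(1, 2))) = (211 - 314)/(((-12 - 13)*2)) = -103/((-25*2)) = -103/(-50) = -103*(-1/50) = 103/50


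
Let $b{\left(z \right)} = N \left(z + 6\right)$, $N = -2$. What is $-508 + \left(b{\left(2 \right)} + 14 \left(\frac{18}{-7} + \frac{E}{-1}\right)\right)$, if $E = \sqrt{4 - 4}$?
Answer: $-560$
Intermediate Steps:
$E = 0$ ($E = \sqrt{0} = 0$)
$b{\left(z \right)} = -12 - 2 z$ ($b{\left(z \right)} = - 2 \left(z + 6\right) = - 2 \left(6 + z\right) = -12 - 2 z$)
$-508 + \left(b{\left(2 \right)} + 14 \left(\frac{18}{-7} + \frac{E}{-1}\right)\right) = -508 + \left(\left(-12 - 4\right) + 14 \left(\frac{18}{-7} + \frac{0}{-1}\right)\right) = -508 + \left(\left(-12 - 4\right) + 14 \left(18 \left(- \frac{1}{7}\right) + 0 \left(-1\right)\right)\right) = -508 + \left(-16 + 14 \left(- \frac{18}{7} + 0\right)\right) = -508 + \left(-16 + 14 \left(- \frac{18}{7}\right)\right) = -508 - 52 = -560$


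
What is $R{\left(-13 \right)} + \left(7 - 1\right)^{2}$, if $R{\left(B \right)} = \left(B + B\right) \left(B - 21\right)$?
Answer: $920$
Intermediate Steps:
$R{\left(B \right)} = 2 B \left(-21 + B\right)$
$R{\left(-13 \right)} + \left(7 - 1\right)^{2} = 2 \left(-13\right) \left(-21 - 13\right) + \left(7 - 1\right)^{2} = 2 \left(-13\right) \left(-34\right) + 6^{2} = 884 + 36 = 920$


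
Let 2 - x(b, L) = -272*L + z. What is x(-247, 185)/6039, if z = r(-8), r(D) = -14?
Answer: 4576/549 ≈ 8.3352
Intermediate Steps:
z = -14
x(b, L) = 16 + 272*L (x(b, L) = 2 - (-272*L - 14) = 2 - (-14 - 272*L) = 2 + (14 + 272*L) = 16 + 272*L)
x(-247, 185)/6039 = (16 + 272*185)/6039 = (16 + 50320)*(1/6039) = 50336*(1/6039) = 4576/549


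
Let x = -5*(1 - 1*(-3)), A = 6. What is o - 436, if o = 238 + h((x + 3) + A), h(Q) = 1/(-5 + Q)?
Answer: -3169/16 ≈ -198.06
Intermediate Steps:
x = -20 (x = -5*(1 + 3) = -5*4 = -20)
o = 3807/16 (o = 238 + 1/(-5 + ((-20 + 3) + 6)) = 238 + 1/(-5 + (-17 + 6)) = 238 + 1/(-5 - 11) = 238 + 1/(-16) = 238 - 1/16 = 3807/16 ≈ 237.94)
o - 436 = 3807/16 - 436 = -3169/16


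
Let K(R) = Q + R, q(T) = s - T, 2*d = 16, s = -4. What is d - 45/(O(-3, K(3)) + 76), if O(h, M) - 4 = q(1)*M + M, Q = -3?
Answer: 119/16 ≈ 7.4375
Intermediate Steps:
d = 8 (d = (1/2)*16 = 8)
q(T) = -4 - T
K(R) = -3 + R
O(h, M) = 4 - 4*M (O(h, M) = 4 + ((-4 - 1*1)*M + M) = 4 + ((-4 - 1)*M + M) = 4 + (-5*M + M) = 4 - 4*M)
d - 45/(O(-3, K(3)) + 76) = 8 - 45/((4 - 4*(-3 + 3)) + 76) = 8 - 45/((4 - 4*0) + 76) = 8 - 45/((4 + 0) + 76) = 8 - 45/(4 + 76) = 8 - 45/80 = 8 - 45*1/80 = 8 - 9/16 = 119/16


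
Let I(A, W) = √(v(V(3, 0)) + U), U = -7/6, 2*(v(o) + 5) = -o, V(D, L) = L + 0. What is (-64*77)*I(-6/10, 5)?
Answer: -2464*I*√222/3 ≈ -12238.0*I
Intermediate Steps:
V(D, L) = L
v(o) = -5 - o/2 (v(o) = -5 + (-o)/2 = -5 - o/2)
U = -7/6 (U = -7*⅙ = -7/6 ≈ -1.1667)
I(A, W) = I*√222/6 (I(A, W) = √((-5 - ½*0) - 7/6) = √((-5 + 0) - 7/6) = √(-5 - 7/6) = √(-37/6) = I*√222/6)
(-64*77)*I(-6/10, 5) = (-64*77)*(I*√222/6) = -2464*I*√222/3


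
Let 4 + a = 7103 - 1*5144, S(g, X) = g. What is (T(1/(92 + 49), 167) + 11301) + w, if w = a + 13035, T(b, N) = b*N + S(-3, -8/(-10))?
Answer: 3706775/141 ≈ 26289.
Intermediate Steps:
a = 1955 (a = -4 + (7103 - 1*5144) = -4 + (7103 - 5144) = -4 + 1959 = 1955)
T(b, N) = -3 + N*b (T(b, N) = b*N - 3 = N*b - 3 = -3 + N*b)
w = 14990 (w = 1955 + 13035 = 14990)
(T(1/(92 + 49), 167) + 11301) + w = ((-3 + 167/(92 + 49)) + 11301) + 14990 = ((-3 + 167/141) + 11301) + 14990 = (-256/141 + 11301) + 14990 = 1593185/141 + 14990 = 3706775/141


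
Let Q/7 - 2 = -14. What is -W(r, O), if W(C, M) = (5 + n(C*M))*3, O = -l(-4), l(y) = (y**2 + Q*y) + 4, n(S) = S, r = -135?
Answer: -144195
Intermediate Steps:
Q = -84 (Q = 14 + 7*(-14) = 14 - 98 = -84)
l(y) = 4 + y**2 - 84*y (l(y) = (y**2 - 84*y) + 4 = 4 + y**2 - 84*y)
O = -356 (O = -(4 + (-4)**2 - 84*(-4)) = -(4 + 16 + 336) = -1*356 = -356)
W(C, M) = 15 + 3*C*M (W(C, M) = (5 + C*M)*3 = 15 + 3*C*M)
-W(r, O) = -(15 + 3*(-135)*(-356)) = -(15 + 144180) = -1*144195 = -144195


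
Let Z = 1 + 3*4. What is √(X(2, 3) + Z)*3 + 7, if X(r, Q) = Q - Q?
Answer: 7 + 3*√13 ≈ 17.817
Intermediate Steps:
X(r, Q) = 0
Z = 13 (Z = 1 + 12 = 13)
√(X(2, 3) + Z)*3 + 7 = √(0 + 13)*3 + 7 = √13*3 + 7 = 3*√13 + 7 = 7 + 3*√13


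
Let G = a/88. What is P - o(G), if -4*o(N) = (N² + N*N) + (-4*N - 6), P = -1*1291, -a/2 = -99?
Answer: -41351/32 ≈ -1292.2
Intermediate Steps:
a = 198 (a = -2*(-99) = 198)
P = -1291
G = 9/4 (G = 198/88 = 198*(1/88) = 9/4 ≈ 2.2500)
o(N) = 3/2 + N - N²/2 (o(N) = -((N² + N*N) + (-4*N - 6))/4 = -((N² + N²) + (-6 - 4*N))/4 = -(2*N² + (-6 - 4*N))/4 = -(-6 - 4*N + 2*N²)/4 = 3/2 + N - N²/2)
P - o(G) = -1291 - (3/2 + 9/4 - (9/4)²/2) = -1291 - (3/2 + 9/4 - ½*81/16) = -1291 - (3/2 + 9/4 - 81/32) = -1291 - 1*39/32 = -1291 - 39/32 = -41351/32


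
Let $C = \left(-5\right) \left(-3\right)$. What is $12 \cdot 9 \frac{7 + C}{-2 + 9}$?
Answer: $\frac{2376}{7} \approx 339.43$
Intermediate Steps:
$C = 15$
$12 \cdot 9 \frac{7 + C}{-2 + 9} = 12 \cdot 9 \frac{7 + 15}{-2 + 9} = 108 \cdot \frac{22}{7} = \frac{2376}{7}$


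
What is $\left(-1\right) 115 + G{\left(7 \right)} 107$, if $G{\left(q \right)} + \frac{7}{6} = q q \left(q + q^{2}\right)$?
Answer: $\frac{1760209}{6} \approx 2.9337 \cdot 10^{5}$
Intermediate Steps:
$G{\left(q \right)} = - \frac{7}{6} + q^{2} \left(q + q^{2}\right)$ ($G{\left(q \right)} = - \frac{7}{6} + q q \left(q + q^{2}\right) = - \frac{7}{6} + q^{2} \left(q + q^{2}\right)$)
$\left(-1\right) 115 + G{\left(7 \right)} 107 = \left(-1\right) 115 + \left(- \frac{7}{6} + 7^{3} + 7^{4}\right) 107 = -115 + \left(- \frac{7}{6} + 343 + 2401\right) 107 = -115 + \frac{16457}{6} \cdot 107 = -115 + \frac{1760899}{6} = \frac{1760209}{6}$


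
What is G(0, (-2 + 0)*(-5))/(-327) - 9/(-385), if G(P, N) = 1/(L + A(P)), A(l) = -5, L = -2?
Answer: 2998/125895 ≈ 0.023813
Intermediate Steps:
G(P, N) = -⅐ (G(P, N) = 1/(-2 - 5) = 1/(-7) = -⅐)
G(0, (-2 + 0)*(-5))/(-327) - 9/(-385) = -⅐/(-327) - 9/(-385) = -⅐*(-1/327) - 9*(-1/385) = 1/2289 + 9/385 = 2998/125895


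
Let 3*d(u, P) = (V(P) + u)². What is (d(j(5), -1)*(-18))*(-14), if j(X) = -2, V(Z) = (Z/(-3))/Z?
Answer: 1372/3 ≈ 457.33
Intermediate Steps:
V(Z) = -⅓ (V(Z) = (Z*(-⅓))/Z = (-Z/3)/Z = -⅓)
d(u, P) = (-⅓ + u)²/3
(d(j(5), -1)*(-18))*(-14) = (((-1 + 3*(-2))²/27)*(-18))*(-14) = (((-1 - 6)²/27)*(-18))*(-14) = (((1/27)*(-7)²)*(-18))*(-14) = (((1/27)*49)*(-18))*(-14) = ((49/27)*(-18))*(-14) = -98/3*(-14) = 1372/3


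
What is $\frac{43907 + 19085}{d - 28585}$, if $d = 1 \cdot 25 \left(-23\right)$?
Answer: $- \frac{7874}{3645} \approx -2.1602$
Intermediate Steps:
$d = -575$ ($d = 25 \left(-23\right) = -575$)
$\frac{43907 + 19085}{d - 28585} = \frac{43907 + 19085}{-575 - 28585} = \frac{62992}{-575 - 28585} = \frac{62992}{-29160} = 62992 \left(- \frac{1}{29160}\right) = - \frac{7874}{3645}$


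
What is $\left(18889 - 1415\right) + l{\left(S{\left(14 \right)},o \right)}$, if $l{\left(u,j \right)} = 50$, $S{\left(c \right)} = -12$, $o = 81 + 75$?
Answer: $17524$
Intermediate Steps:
$o = 156$
$\left(18889 - 1415\right) + l{\left(S{\left(14 \right)},o \right)} = \left(18889 - 1415\right) + 50 = 17474 + 50 = 17524$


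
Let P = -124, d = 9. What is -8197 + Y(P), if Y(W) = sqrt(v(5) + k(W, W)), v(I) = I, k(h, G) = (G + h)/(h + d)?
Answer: -8197 + sqrt(94645)/115 ≈ -8194.3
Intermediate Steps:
k(h, G) = (G + h)/(9 + h) (k(h, G) = (G + h)/(h + 9) = (G + h)/(9 + h))
Y(W) = sqrt(5 + 2*W/(9 + W)) (Y(W) = sqrt(5 + (W + W)/(9 + W)) = sqrt(5 + (2*W)/(9 + W)) = sqrt(5 + 2*W/(9 + W)))
-8197 + Y(P) = -8197 + sqrt((45 + 7*(-124))/(9 - 124)) = -8197 + sqrt((45 - 868)/(-115)) = -8197 + sqrt(-1/115*(-823)) = -8197 + sqrt(823/115) = -8197 + sqrt(94645)/115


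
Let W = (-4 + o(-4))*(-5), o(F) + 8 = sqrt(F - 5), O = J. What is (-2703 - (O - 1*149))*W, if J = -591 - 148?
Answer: -108900 + 27225*I ≈ -1.089e+5 + 27225.0*I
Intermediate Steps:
J = -739
O = -739
o(F) = -8 + sqrt(-5 + F) (o(F) = -8 + sqrt(F - 5) = -8 + sqrt(-5 + F))
W = 60 - 15*I (W = (-4 + (-8 + sqrt(-5 - 4)))*(-5) = (-4 + (-8 + sqrt(-9)))*(-5) = (-4 + (-8 + 3*I))*(-5) = (-12 + 3*I)*(-5) = 60 - 15*I ≈ 60.0 - 15.0*I)
(-2703 - (O - 1*149))*W = (-2703 - (-739 - 1*149))*(60 - 15*I) = (-2703 - (-739 - 149))*(60 - 15*I) = (-2703 - 1*(-888))*(60 - 15*I) = (-2703 + 888)*(60 - 15*I) = -1815*(60 - 15*I) = -108900 + 27225*I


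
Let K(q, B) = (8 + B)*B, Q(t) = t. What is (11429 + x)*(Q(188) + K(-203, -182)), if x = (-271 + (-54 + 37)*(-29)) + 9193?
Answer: 664006464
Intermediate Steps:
K(q, B) = B*(8 + B)
x = 9415 (x = (-271 - 17*(-29)) + 9193 = (-271 + 493) + 9193 = 222 + 9193 = 9415)
(11429 + x)*(Q(188) + K(-203, -182)) = (11429 + 9415)*(188 - 182*(8 - 182)) = 20844*(188 - 182*(-174)) = 20844*(188 + 31668) = 20844*31856 = 664006464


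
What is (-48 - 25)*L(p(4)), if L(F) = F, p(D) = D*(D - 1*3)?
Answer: -292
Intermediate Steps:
p(D) = D*(-3 + D) (p(D) = D*(D - 3) = D*(-3 + D))
(-48 - 25)*L(p(4)) = (-48 - 25)*(4*(-3 + 4)) = -292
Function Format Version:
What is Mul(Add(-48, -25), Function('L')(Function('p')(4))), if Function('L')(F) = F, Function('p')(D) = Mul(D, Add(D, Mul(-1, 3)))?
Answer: -292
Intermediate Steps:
Function('p')(D) = Mul(D, Add(-3, D)) (Function('p')(D) = Mul(D, Add(D, -3)) = Mul(D, Add(-3, D)))
Mul(Add(-48, -25), Function('L')(Function('p')(4))) = Mul(Add(-48, -25), Mul(4, Add(-3, 4))) = Mul(-73, Mul(4, 1)) = Mul(-73, 4) = -292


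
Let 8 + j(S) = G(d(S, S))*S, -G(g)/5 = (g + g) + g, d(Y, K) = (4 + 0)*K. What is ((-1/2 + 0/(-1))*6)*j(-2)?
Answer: 744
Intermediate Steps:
d(Y, K) = 4*K
G(g) = -15*g (G(g) = -5*((g + g) + g) = -5*(2*g + g) = -15*g)
j(S) = -8 - 60*S² (j(S) = -8 + (-60*S)*S = -8 - 60*S²)
((-1/2 + 0/(-1))*6)*j(-2) = ((-1/2 + 0/(-1))*6)*(-8 - 60*(-2)²) = ((-1*½ + 0*(-1))*6)*(-8 - 60*4) = ((-½ + 0)*6)*(-8 - 240) = -½*6*(-248) = -3*(-248) = 744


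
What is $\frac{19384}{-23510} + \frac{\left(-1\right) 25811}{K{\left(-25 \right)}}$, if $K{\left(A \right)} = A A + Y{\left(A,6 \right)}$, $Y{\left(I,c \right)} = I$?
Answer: $- \frac{61844701}{1410600} \approx -43.843$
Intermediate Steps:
$K{\left(A \right)} = A + A^{2}$ ($K{\left(A \right)} = A A + A = A^{2} + A = A + A^{2}$)
$\frac{19384}{-23510} + \frac{\left(-1\right) 25811}{K{\left(-25 \right)}} = \frac{19384}{-23510} + \frac{\left(-1\right) 25811}{\left(-25\right) \left(1 - 25\right)} = 19384 \left(- \frac{1}{23510}\right) - \frac{25811}{\left(-25\right) \left(-24\right)} = - \frac{9692}{11755} - \frac{25811}{600} = - \frac{61844701}{1410600}$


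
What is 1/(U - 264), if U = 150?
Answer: -1/114 ≈ -0.0087719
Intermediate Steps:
1/(U - 264) = 1/(150 - 264) = 1/(-114) = -1/114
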